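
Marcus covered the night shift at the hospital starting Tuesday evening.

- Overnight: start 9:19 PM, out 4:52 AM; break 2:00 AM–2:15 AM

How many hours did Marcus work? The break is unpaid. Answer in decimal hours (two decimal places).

7.30 hours

Overnight: 9:19 PM → midnight = 2 h 41 min; midnight → 4:52 AM = 4 h 52 min; span 7 h 33 min; less 15 min break → 7 h 18 min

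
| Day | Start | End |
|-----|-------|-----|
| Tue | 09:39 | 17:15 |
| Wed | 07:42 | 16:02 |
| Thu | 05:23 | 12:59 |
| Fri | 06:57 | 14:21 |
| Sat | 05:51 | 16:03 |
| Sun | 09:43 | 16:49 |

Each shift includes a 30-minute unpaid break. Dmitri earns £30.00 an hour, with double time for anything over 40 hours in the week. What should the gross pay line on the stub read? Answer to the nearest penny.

Tue: 09:39–17:15 = 7 h 36 min; less 30 min break → 7 h 6 min
Wed: 07:42–16:02 = 8 h 20 min; less 30 min break → 7 h 50 min
Thu: 05:23–12:59 = 7 h 36 min; less 30 min break → 7 h 6 min
Fri: 06:57–14:21 = 7 h 24 min; less 30 min break → 6 h 54 min
Sat: 05:51–16:03 = 10 h 12 min; less 30 min break → 9 h 42 min
Sun: 09:43–16:49 = 7 h 6 min; less 30 min break → 6 h 36 min
Total worked: 45 h 14 min = 2714 min.
Regular 40 h 0 min = 2400 min at £30.00/h; overtime 5 h 14 min = 314 min at £60.00/h.
Pay = (2400 × £30.00 + 314 × £60.00) ÷ 60 = £1514.00.

£1514.00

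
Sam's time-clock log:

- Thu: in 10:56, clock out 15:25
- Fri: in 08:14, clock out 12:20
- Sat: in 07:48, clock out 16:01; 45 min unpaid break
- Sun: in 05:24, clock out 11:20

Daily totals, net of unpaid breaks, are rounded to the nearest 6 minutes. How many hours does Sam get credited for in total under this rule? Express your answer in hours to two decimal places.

22.00 hours

Thu: 10:56–15:25 = 4 h 29 min → rounds to 4 h 30 min
Fri: 08:14–12:20 = 4 h 6 min → rounds to 4 h 6 min
Sat: 07:48–16:01 = 8 h 13 min − 45 min = 7 h 28 min → rounds to 7 h 30 min
Sun: 05:24–11:20 = 5 h 56 min → rounds to 5 h 54 min
Total credited: 22 h 0 min.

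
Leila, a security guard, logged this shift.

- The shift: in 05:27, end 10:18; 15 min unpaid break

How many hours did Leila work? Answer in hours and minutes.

4 h 36 min

The shift: 05:27–10:18 = 4 h 51 min; less 15 min break → 4 h 36 min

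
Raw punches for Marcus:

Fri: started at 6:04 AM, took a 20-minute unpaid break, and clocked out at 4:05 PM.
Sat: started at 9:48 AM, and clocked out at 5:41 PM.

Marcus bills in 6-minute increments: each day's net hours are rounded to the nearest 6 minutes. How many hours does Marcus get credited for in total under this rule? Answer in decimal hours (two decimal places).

17.60 hours

Fri: 6:04 AM–4:05 PM = 10 h 1 min − 20 min = 9 h 41 min → rounds to 9 h 42 min
Sat: 9:48 AM–5:41 PM = 7 h 53 min → rounds to 7 h 54 min
Total credited: 17 h 36 min.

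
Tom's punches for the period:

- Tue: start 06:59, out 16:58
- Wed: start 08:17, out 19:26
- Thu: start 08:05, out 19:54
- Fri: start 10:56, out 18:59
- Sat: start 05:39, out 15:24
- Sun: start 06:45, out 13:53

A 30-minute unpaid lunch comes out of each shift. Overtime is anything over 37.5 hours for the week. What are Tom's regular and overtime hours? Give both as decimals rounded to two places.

Tue: 06:59–16:58 = 9 h 59 min; less 30 min break → 9 h 29 min
Wed: 08:17–19:26 = 11 h 9 min; less 30 min break → 10 h 39 min
Thu: 08:05–19:54 = 11 h 49 min; less 30 min break → 11 h 19 min
Fri: 10:56–18:59 = 8 h 3 min; less 30 min break → 7 h 33 min
Sat: 05:39–15:24 = 9 h 45 min; less 30 min break → 9 h 15 min
Sun: 06:45–13:53 = 7 h 8 min; less 30 min break → 6 h 38 min
Total worked: 54 h 53 min = 54.88 h.
Threshold 37.5 h → overtime 17 h 23 min, regular 37 h 30 min.

Regular 37.50 hours, overtime 17.38 hours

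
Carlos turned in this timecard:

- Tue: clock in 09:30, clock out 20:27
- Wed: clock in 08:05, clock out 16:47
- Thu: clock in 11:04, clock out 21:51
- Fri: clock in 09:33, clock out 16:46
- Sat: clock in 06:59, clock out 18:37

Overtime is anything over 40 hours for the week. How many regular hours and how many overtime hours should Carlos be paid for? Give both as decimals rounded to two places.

Regular 40.00 hours, overtime 9.28 hours

Tue: 09:30–20:27 = 10 h 57 min
Wed: 08:05–16:47 = 8 h 42 min
Thu: 11:04–21:51 = 10 h 47 min
Fri: 09:33–16:46 = 7 h 13 min
Sat: 06:59–18:37 = 11 h 38 min
Total worked: 49 h 17 min = 49.28 h.
Threshold 40 h → overtime 9 h 17 min, regular 40 h 0 min.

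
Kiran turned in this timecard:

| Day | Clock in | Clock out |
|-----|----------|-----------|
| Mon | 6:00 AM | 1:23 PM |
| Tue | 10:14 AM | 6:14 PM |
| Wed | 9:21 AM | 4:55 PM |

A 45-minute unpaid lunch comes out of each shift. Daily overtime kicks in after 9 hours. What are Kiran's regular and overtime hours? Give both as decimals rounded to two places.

Mon: 6:00 AM–1:23 PM = 7 h 23 min; less 45 min break → 6 h 38 min
Tue: 10:14 AM–6:14 PM = 8 h 0 min; less 45 min break → 7 h 15 min
Wed: 9:21 AM–4:55 PM = 7 h 34 min; less 45 min break → 6 h 49 min
Mon reg 6 h 38 min / OT 0 h 0 min; Tue reg 7 h 15 min / OT 0 h 0 min; Wed reg 6 h 49 min / OT 0 h 0 min.
Totals: regular 20 h 42 min, overtime 0 h 0 min.

Regular 20.70 hours, overtime 0.00 hours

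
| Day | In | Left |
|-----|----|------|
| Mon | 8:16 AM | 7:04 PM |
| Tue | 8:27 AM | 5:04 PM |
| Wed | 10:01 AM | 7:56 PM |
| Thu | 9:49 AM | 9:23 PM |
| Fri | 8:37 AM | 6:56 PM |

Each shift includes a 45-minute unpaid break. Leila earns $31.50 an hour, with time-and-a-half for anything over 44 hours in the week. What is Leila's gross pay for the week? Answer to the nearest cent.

Mon: 8:16 AM–7:04 PM = 10 h 48 min; less 45 min break → 10 h 3 min
Tue: 8:27 AM–5:04 PM = 8 h 37 min; less 45 min break → 7 h 52 min
Wed: 10:01 AM–7:56 PM = 9 h 55 min; less 45 min break → 9 h 10 min
Thu: 9:49 AM–9:23 PM = 11 h 34 min; less 45 min break → 10 h 49 min
Fri: 8:37 AM–6:56 PM = 10 h 19 min; less 45 min break → 9 h 34 min
Total worked: 47 h 28 min = 2848 min.
Regular 44 h 0 min = 2640 min at $31.50/h; overtime 3 h 28 min = 208 min at $47.25/h.
Pay = (2640 × $31.50 + 208 × $47.25) ÷ 60 = $1549.80.

$1549.80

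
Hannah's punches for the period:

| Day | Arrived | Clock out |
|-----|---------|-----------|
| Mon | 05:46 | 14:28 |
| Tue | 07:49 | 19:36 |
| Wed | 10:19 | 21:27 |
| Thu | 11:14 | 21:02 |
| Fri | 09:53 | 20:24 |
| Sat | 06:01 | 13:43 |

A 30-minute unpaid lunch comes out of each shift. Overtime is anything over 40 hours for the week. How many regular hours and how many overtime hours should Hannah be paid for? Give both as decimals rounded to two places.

Regular 40.00 hours, overtime 16.63 hours

Mon: 05:46–14:28 = 8 h 42 min; less 30 min break → 8 h 12 min
Tue: 07:49–19:36 = 11 h 47 min; less 30 min break → 11 h 17 min
Wed: 10:19–21:27 = 11 h 8 min; less 30 min break → 10 h 38 min
Thu: 11:14–21:02 = 9 h 48 min; less 30 min break → 9 h 18 min
Fri: 09:53–20:24 = 10 h 31 min; less 30 min break → 10 h 1 min
Sat: 06:01–13:43 = 7 h 42 min; less 30 min break → 7 h 12 min
Total worked: 56 h 38 min = 56.63 h.
Threshold 40 h → overtime 16 h 38 min, regular 40 h 0 min.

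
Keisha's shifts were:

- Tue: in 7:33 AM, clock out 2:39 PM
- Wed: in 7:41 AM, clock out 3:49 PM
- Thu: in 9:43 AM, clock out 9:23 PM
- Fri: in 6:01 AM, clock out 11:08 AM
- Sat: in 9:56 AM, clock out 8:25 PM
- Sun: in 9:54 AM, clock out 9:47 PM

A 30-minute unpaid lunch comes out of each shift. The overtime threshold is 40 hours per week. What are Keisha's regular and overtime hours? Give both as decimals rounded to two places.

Tue: 7:33 AM–2:39 PM = 7 h 6 min; less 30 min break → 6 h 36 min
Wed: 7:41 AM–3:49 PM = 8 h 8 min; less 30 min break → 7 h 38 min
Thu: 9:43 AM–9:23 PM = 11 h 40 min; less 30 min break → 11 h 10 min
Fri: 6:01 AM–11:08 AM = 5 h 7 min; less 30 min break → 4 h 37 min
Sat: 9:56 AM–8:25 PM = 10 h 29 min; less 30 min break → 9 h 59 min
Sun: 9:54 AM–9:47 PM = 11 h 53 min; less 30 min break → 11 h 23 min
Total worked: 51 h 23 min = 51.38 h.
Threshold 40 h → overtime 11 h 23 min, regular 40 h 0 min.

Regular 40.00 hours, overtime 11.38 hours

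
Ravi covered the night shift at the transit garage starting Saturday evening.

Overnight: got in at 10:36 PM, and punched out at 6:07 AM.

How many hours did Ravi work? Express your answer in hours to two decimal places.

7.52 hours

Overnight: 10:36 PM → midnight = 1 h 24 min; midnight → 6:07 AM = 6 h 7 min; span 7 h 31 min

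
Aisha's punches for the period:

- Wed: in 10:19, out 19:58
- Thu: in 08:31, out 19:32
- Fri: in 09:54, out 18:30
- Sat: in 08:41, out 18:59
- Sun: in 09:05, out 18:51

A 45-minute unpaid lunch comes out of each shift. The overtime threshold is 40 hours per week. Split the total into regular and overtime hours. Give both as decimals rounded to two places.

Regular 40.00 hours, overtime 5.58 hours

Wed: 10:19–19:58 = 9 h 39 min; less 45 min break → 8 h 54 min
Thu: 08:31–19:32 = 11 h 1 min; less 45 min break → 10 h 16 min
Fri: 09:54–18:30 = 8 h 36 min; less 45 min break → 7 h 51 min
Sat: 08:41–18:59 = 10 h 18 min; less 45 min break → 9 h 33 min
Sun: 09:05–18:51 = 9 h 46 min; less 45 min break → 9 h 1 min
Total worked: 45 h 35 min = 45.58 h.
Threshold 40 h → overtime 5 h 35 min, regular 40 h 0 min.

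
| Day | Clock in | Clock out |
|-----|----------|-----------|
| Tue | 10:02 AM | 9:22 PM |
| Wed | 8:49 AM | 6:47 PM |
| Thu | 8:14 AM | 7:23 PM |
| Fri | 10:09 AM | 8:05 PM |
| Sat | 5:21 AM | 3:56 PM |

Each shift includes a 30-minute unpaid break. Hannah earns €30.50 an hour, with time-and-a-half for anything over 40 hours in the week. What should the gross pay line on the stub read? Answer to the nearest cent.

€1698.85

Tue: 10:02 AM–9:22 PM = 11 h 20 min; less 30 min break → 10 h 50 min
Wed: 8:49 AM–6:47 PM = 9 h 58 min; less 30 min break → 9 h 28 min
Thu: 8:14 AM–7:23 PM = 11 h 9 min; less 30 min break → 10 h 39 min
Fri: 10:09 AM–8:05 PM = 9 h 56 min; less 30 min break → 9 h 26 min
Sat: 5:21 AM–3:56 PM = 10 h 35 min; less 30 min break → 10 h 5 min
Total worked: 50 h 28 min = 3028 min.
Regular 40 h 0 min = 2400 min at €30.50/h; overtime 10 h 28 min = 628 min at €45.75/h.
Pay = (2400 × €30.50 + 628 × €45.75) ÷ 60 = €1698.85.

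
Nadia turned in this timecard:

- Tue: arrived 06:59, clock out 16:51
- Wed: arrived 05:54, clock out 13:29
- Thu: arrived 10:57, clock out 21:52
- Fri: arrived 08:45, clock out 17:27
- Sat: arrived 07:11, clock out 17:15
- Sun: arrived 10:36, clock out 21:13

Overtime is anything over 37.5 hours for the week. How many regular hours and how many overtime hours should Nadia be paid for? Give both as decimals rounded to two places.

Regular 37.50 hours, overtime 20.25 hours

Tue: 06:59–16:51 = 9 h 52 min
Wed: 05:54–13:29 = 7 h 35 min
Thu: 10:57–21:52 = 10 h 55 min
Fri: 08:45–17:27 = 8 h 42 min
Sat: 07:11–17:15 = 10 h 4 min
Sun: 10:36–21:13 = 10 h 37 min
Total worked: 57 h 45 min = 57.75 h.
Threshold 37.5 h → overtime 20 h 15 min, regular 37 h 30 min.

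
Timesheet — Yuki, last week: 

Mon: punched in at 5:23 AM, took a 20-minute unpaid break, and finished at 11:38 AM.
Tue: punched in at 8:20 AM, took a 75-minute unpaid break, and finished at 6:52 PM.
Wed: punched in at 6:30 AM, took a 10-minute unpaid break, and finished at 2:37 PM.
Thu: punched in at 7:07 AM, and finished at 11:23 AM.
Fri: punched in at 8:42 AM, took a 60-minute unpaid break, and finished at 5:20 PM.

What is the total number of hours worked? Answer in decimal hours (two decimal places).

35.05 hours

Mon: 5:23 AM–11:38 AM = 6 h 15 min; less 20 min break → 5 h 55 min
Tue: 8:20 AM–6:52 PM = 10 h 32 min; less 75 min break → 9 h 17 min
Wed: 6:30 AM–2:37 PM = 8 h 7 min; less 10 min break → 7 h 57 min
Thu: 7:07 AM–11:23 AM = 4 h 16 min
Fri: 8:42 AM–5:20 PM = 8 h 38 min; less 60 min break → 7 h 38 min
Total: 5 h 55 min + 9 h 17 min + 7 h 57 min + 4 h 16 min + 7 h 38 min = 35 h 3 min.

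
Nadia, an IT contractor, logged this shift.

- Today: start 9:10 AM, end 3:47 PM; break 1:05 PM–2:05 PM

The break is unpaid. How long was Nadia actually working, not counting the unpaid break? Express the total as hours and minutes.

5 h 37 min

Today: 9:10 AM–3:47 PM = 6 h 37 min; less 60 min break → 5 h 37 min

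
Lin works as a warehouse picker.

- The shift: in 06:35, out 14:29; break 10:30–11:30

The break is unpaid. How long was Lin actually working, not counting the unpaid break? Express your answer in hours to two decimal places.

6.90 hours

The shift: 06:35–14:29 = 7 h 54 min; less 60 min break → 6 h 54 min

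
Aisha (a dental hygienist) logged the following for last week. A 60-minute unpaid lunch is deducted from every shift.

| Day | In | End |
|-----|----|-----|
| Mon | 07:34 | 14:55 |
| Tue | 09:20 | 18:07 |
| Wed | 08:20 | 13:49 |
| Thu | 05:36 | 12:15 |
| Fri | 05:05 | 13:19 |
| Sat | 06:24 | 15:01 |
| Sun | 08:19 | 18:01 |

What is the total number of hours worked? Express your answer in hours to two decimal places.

47.82 hours

Mon: 07:34–14:55 = 7 h 21 min; less 60 min break → 6 h 21 min
Tue: 09:20–18:07 = 8 h 47 min; less 60 min break → 7 h 47 min
Wed: 08:20–13:49 = 5 h 29 min; less 60 min break → 4 h 29 min
Thu: 05:36–12:15 = 6 h 39 min; less 60 min break → 5 h 39 min
Fri: 05:05–13:19 = 8 h 14 min; less 60 min break → 7 h 14 min
Sat: 06:24–15:01 = 8 h 37 min; less 60 min break → 7 h 37 min
Sun: 08:19–18:01 = 9 h 42 min; less 60 min break → 8 h 42 min
Total: 6 h 21 min + 7 h 47 min + 4 h 29 min + 5 h 39 min + 7 h 14 min + 7 h 37 min + 8 h 42 min = 47 h 49 min.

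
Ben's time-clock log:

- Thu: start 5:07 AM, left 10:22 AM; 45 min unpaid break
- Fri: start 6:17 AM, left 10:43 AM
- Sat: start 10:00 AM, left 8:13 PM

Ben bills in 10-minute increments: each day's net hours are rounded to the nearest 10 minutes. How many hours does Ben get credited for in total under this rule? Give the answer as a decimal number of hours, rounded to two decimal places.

19.17 hours

Thu: 5:07 AM–10:22 AM = 5 h 15 min − 45 min = 4 h 30 min → rounds to 4 h 30 min
Fri: 6:17 AM–10:43 AM = 4 h 26 min → rounds to 4 h 30 min
Sat: 10:00 AM–8:13 PM = 10 h 13 min → rounds to 10 h 10 min
Total credited: 19 h 10 min.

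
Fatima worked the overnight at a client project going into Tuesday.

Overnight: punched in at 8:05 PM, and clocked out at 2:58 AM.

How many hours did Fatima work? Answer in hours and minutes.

6 h 53 min

Overnight: 8:05 PM → midnight = 3 h 55 min; midnight → 2:58 AM = 2 h 58 min; span 6 h 53 min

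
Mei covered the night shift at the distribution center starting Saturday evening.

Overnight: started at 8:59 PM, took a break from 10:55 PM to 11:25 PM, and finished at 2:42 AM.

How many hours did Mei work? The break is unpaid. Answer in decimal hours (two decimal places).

Overnight: 8:59 PM → midnight = 3 h 1 min; midnight → 2:42 AM = 2 h 42 min; span 5 h 43 min; less 30 min break → 5 h 13 min

5.22 hours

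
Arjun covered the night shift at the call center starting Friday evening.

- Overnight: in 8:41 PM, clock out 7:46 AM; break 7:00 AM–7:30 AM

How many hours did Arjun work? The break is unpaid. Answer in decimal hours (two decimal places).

10.58 hours

Overnight: 8:41 PM → midnight = 3 h 19 min; midnight → 7:46 AM = 7 h 46 min; span 11 h 5 min; less 30 min break → 10 h 35 min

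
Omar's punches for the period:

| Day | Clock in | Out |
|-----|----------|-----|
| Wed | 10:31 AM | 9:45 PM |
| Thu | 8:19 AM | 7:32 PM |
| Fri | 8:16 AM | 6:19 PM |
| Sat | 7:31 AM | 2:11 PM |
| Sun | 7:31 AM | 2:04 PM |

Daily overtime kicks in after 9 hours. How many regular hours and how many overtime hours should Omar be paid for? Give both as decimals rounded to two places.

Wed: 10:31 AM–9:45 PM = 11 h 14 min
Thu: 8:19 AM–7:32 PM = 11 h 13 min
Fri: 8:16 AM–6:19 PM = 10 h 3 min
Sat: 7:31 AM–2:11 PM = 6 h 40 min
Sun: 7:31 AM–2:04 PM = 6 h 33 min
Wed reg 9 h 0 min / OT 2 h 14 min; Thu reg 9 h 0 min / OT 2 h 13 min; Fri reg 9 h 0 min / OT 1 h 3 min; Sat reg 6 h 40 min / OT 0 h 0 min; Sun reg 6 h 33 min / OT 0 h 0 min.
Totals: regular 40 h 13 min, overtime 5 h 30 min.

Regular 40.22 hours, overtime 5.50 hours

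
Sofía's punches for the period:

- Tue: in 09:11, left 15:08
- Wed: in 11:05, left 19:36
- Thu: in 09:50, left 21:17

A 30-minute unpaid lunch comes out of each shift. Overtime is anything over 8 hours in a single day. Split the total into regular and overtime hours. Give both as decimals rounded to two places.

Regular 21.45 hours, overtime 2.97 hours

Tue: 09:11–15:08 = 5 h 57 min; less 30 min break → 5 h 27 min
Wed: 11:05–19:36 = 8 h 31 min; less 30 min break → 8 h 1 min
Thu: 09:50–21:17 = 11 h 27 min; less 30 min break → 10 h 57 min
Tue reg 5 h 27 min / OT 0 h 0 min; Wed reg 8 h 0 min / OT 0 h 1 min; Thu reg 8 h 0 min / OT 2 h 57 min.
Totals: regular 21 h 27 min, overtime 2 h 58 min.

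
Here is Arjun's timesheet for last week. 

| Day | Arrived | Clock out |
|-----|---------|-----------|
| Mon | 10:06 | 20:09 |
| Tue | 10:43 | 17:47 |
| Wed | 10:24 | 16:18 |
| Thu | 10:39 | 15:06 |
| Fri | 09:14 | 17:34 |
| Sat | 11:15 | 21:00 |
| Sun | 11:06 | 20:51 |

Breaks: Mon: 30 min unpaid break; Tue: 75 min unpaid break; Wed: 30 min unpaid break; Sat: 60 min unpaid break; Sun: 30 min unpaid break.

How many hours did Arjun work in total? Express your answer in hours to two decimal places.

Mon: 10:06–20:09 = 10 h 3 min; less 30 min break → 9 h 33 min
Tue: 10:43–17:47 = 7 h 4 min; less 75 min break → 5 h 49 min
Wed: 10:24–16:18 = 5 h 54 min; less 30 min break → 5 h 24 min
Thu: 10:39–15:06 = 4 h 27 min
Fri: 09:14–17:34 = 8 h 20 min
Sat: 11:15–21:00 = 9 h 45 min; less 60 min break → 8 h 45 min
Sun: 11:06–20:51 = 9 h 45 min; less 30 min break → 9 h 15 min
Total: 9 h 33 min + 5 h 49 min + 5 h 24 min + 4 h 27 min + 8 h 20 min + 8 h 45 min + 9 h 15 min = 51 h 33 min.

51.55 hours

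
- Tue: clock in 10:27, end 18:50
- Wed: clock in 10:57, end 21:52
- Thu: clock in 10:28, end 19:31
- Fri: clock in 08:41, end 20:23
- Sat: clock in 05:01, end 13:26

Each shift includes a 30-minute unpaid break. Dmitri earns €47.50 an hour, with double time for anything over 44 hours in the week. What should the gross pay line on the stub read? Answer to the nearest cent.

€2276.83

Tue: 10:27–18:50 = 8 h 23 min; less 30 min break → 7 h 53 min
Wed: 10:57–21:52 = 10 h 55 min; less 30 min break → 10 h 25 min
Thu: 10:28–19:31 = 9 h 3 min; less 30 min break → 8 h 33 min
Fri: 08:41–20:23 = 11 h 42 min; less 30 min break → 11 h 12 min
Sat: 05:01–13:26 = 8 h 25 min; less 30 min break → 7 h 55 min
Total worked: 45 h 58 min = 2758 min.
Regular 44 h 0 min = 2640 min at €47.50/h; overtime 1 h 58 min = 118 min at €95.00/h.
Pay = (2640 × €47.50 + 118 × €95.00) ÷ 60 = €2276.83.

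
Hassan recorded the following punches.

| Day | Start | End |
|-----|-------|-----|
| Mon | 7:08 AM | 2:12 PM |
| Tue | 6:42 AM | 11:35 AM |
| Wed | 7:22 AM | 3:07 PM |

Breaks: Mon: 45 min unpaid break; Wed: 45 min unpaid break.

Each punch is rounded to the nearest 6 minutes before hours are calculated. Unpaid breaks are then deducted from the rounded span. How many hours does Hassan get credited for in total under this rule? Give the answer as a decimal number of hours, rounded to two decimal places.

18.20 hours

Mon: in 7:08 AM→7:06 AM, out 2:12 PM→2:12 PM; 7 h 6 min − 45 min = 6 h 21 min
Tue: in 6:42 AM→6:42 AM, out 11:35 AM→11:36 AM; 4 h 54 min
Wed: in 7:22 AM→7:24 AM, out 3:07 PM→3:06 PM; 7 h 42 min − 45 min = 6 h 57 min
Total credited: 18 h 12 min.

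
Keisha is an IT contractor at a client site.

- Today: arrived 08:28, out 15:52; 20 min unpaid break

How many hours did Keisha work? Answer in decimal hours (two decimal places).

7.07 hours

Today: 08:28–15:52 = 7 h 24 min; less 20 min break → 7 h 4 min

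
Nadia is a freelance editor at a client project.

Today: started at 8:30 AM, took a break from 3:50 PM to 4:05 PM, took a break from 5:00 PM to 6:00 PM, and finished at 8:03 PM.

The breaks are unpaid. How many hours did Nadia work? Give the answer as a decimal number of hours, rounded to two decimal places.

10.30 hours

Today: 8:30 AM–8:03 PM = 11 h 33 min; less 75 min break → 10 h 18 min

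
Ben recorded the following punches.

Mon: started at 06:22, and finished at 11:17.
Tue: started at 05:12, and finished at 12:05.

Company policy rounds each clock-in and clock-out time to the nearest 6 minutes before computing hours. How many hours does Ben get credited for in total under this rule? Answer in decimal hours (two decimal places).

Mon: in 06:22→06:24, out 11:17→11:18; 4 h 54 min
Tue: in 05:12→05:12, out 12:05→12:06; 6 h 54 min
Total credited: 11 h 48 min.

11.80 hours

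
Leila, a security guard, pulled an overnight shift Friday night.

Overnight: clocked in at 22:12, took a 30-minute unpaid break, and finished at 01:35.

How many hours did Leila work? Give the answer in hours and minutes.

2 h 53 min

Overnight: 22:12 → midnight = 1 h 48 min; midnight → 01:35 = 1 h 35 min; span 3 h 23 min; less 30 min break → 2 h 53 min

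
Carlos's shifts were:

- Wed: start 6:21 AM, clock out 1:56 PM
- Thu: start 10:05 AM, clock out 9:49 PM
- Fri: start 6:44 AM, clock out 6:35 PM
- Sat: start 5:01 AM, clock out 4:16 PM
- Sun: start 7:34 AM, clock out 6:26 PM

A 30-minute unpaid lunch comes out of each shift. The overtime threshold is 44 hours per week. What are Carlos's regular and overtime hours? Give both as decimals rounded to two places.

Wed: 6:21 AM–1:56 PM = 7 h 35 min; less 30 min break → 7 h 5 min
Thu: 10:05 AM–9:49 PM = 11 h 44 min; less 30 min break → 11 h 14 min
Fri: 6:44 AM–6:35 PM = 11 h 51 min; less 30 min break → 11 h 21 min
Sat: 5:01 AM–4:16 PM = 11 h 15 min; less 30 min break → 10 h 45 min
Sun: 7:34 AM–6:26 PM = 10 h 52 min; less 30 min break → 10 h 22 min
Total worked: 50 h 47 min = 50.78 h.
Threshold 44 h → overtime 6 h 47 min, regular 44 h 0 min.

Regular 44.00 hours, overtime 6.78 hours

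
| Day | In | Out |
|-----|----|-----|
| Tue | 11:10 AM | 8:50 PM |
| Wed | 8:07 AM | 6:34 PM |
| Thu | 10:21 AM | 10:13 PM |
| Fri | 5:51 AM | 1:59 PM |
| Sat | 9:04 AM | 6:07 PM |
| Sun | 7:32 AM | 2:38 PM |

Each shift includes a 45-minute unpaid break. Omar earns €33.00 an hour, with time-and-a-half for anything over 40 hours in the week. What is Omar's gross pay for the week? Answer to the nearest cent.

€1902.45

Tue: 11:10 AM–8:50 PM = 9 h 40 min; less 45 min break → 8 h 55 min
Wed: 8:07 AM–6:34 PM = 10 h 27 min; less 45 min break → 9 h 42 min
Thu: 10:21 AM–10:13 PM = 11 h 52 min; less 45 min break → 11 h 7 min
Fri: 5:51 AM–1:59 PM = 8 h 8 min; less 45 min break → 7 h 23 min
Sat: 9:04 AM–6:07 PM = 9 h 3 min; less 45 min break → 8 h 18 min
Sun: 7:32 AM–2:38 PM = 7 h 6 min; less 45 min break → 6 h 21 min
Total worked: 51 h 46 min = 3106 min.
Regular 40 h 0 min = 2400 min at €33.00/h; overtime 11 h 46 min = 706 min at €49.50/h.
Pay = (2400 × €33.00 + 706 × €49.50) ÷ 60 = €1902.45.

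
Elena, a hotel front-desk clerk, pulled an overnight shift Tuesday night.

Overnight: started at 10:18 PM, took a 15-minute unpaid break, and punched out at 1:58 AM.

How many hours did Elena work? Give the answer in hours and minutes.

3 h 25 min

Overnight: 10:18 PM → midnight = 1 h 42 min; midnight → 1:58 AM = 1 h 58 min; span 3 h 40 min; less 15 min break → 3 h 25 min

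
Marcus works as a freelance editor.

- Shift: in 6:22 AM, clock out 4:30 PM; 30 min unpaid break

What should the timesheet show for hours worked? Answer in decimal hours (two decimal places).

Shift: 6:22 AM–4:30 PM = 10 h 8 min; less 30 min break → 9 h 38 min

9.63 hours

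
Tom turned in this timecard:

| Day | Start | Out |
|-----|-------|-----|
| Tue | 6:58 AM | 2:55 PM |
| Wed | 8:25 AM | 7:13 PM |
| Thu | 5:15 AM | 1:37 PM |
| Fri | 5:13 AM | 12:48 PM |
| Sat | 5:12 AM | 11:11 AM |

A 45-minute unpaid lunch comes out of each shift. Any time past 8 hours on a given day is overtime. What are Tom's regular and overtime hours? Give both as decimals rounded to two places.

Tue: 6:58 AM–2:55 PM = 7 h 57 min; less 45 min break → 7 h 12 min
Wed: 8:25 AM–7:13 PM = 10 h 48 min; less 45 min break → 10 h 3 min
Thu: 5:15 AM–1:37 PM = 8 h 22 min; less 45 min break → 7 h 37 min
Fri: 5:13 AM–12:48 PM = 7 h 35 min; less 45 min break → 6 h 50 min
Sat: 5:12 AM–11:11 AM = 5 h 59 min; less 45 min break → 5 h 14 min
Tue reg 7 h 12 min / OT 0 h 0 min; Wed reg 8 h 0 min / OT 2 h 3 min; Thu reg 7 h 37 min / OT 0 h 0 min; Fri reg 6 h 50 min / OT 0 h 0 min; Sat reg 5 h 14 min / OT 0 h 0 min.
Totals: regular 34 h 53 min, overtime 2 h 3 min.

Regular 34.88 hours, overtime 2.05 hours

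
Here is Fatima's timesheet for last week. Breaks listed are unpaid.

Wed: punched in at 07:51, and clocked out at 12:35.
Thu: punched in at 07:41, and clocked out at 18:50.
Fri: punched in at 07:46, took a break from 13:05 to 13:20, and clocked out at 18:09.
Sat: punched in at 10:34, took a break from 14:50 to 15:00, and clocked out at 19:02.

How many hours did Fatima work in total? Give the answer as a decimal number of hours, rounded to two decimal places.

34.32 hours

Wed: 07:51–12:35 = 4 h 44 min
Thu: 07:41–18:50 = 11 h 9 min
Fri: 07:46–18:09 = 10 h 23 min; less 15 min break → 10 h 8 min
Sat: 10:34–19:02 = 8 h 28 min; less 10 min break → 8 h 18 min
Total: 4 h 44 min + 11 h 9 min + 10 h 8 min + 8 h 18 min = 34 h 19 min.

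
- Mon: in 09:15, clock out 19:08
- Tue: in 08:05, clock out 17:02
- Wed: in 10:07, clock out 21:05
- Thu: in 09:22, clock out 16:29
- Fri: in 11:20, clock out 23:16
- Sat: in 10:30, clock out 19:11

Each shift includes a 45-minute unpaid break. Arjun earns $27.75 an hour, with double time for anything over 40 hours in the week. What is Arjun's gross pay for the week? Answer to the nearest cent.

Mon: 09:15–19:08 = 9 h 53 min; less 45 min break → 9 h 8 min
Tue: 08:05–17:02 = 8 h 57 min; less 45 min break → 8 h 12 min
Wed: 10:07–21:05 = 10 h 58 min; less 45 min break → 10 h 13 min
Thu: 09:22–16:29 = 7 h 7 min; less 45 min break → 6 h 22 min
Fri: 11:20–23:16 = 11 h 56 min; less 45 min break → 11 h 11 min
Sat: 10:30–19:11 = 8 h 41 min; less 45 min break → 7 h 56 min
Total worked: 53 h 2 min = 3182 min.
Regular 40 h 0 min = 2400 min at $27.75/h; overtime 13 h 2 min = 782 min at $55.50/h.
Pay = (2400 × $27.75 + 782 × $55.50) ÷ 60 = $1833.35.

$1833.35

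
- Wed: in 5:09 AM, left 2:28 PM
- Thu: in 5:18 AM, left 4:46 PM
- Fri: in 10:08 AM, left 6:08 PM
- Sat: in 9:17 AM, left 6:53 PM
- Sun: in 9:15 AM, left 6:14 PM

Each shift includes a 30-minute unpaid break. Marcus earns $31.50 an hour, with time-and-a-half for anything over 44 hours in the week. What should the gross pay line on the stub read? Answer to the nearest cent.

$1426.95

Wed: 5:09 AM–2:28 PM = 9 h 19 min; less 30 min break → 8 h 49 min
Thu: 5:18 AM–4:46 PM = 11 h 28 min; less 30 min break → 10 h 58 min
Fri: 10:08 AM–6:08 PM = 8 h 0 min; less 30 min break → 7 h 30 min
Sat: 9:17 AM–6:53 PM = 9 h 36 min; less 30 min break → 9 h 6 min
Sun: 9:15 AM–6:14 PM = 8 h 59 min; less 30 min break → 8 h 29 min
Total worked: 44 h 52 min = 2692 min.
Regular 44 h 0 min = 2640 min at $31.50/h; overtime 0 h 52 min = 52 min at $47.25/h.
Pay = (2640 × $31.50 + 52 × $47.25) ÷ 60 = $1426.95.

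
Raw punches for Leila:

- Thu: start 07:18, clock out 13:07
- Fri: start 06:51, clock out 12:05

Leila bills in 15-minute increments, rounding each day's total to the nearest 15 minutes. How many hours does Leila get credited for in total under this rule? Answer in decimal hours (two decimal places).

Thu: 07:18–13:07 = 5 h 49 min → rounds to 5 h 45 min
Fri: 06:51–12:05 = 5 h 14 min → rounds to 5 h 15 min
Total credited: 11 h 0 min.

11.00 hours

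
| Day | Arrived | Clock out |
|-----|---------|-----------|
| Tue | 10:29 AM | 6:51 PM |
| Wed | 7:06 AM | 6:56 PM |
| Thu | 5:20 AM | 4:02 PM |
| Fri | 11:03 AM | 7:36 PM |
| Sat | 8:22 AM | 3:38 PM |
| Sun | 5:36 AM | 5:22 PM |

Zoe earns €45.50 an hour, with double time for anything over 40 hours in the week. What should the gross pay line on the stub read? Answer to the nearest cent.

€3501.98

Tue: 10:29 AM–6:51 PM = 8 h 22 min
Wed: 7:06 AM–6:56 PM = 11 h 50 min
Thu: 5:20 AM–4:02 PM = 10 h 42 min
Fri: 11:03 AM–7:36 PM = 8 h 33 min
Sat: 8:22 AM–3:38 PM = 7 h 16 min
Sun: 5:36 AM–5:22 PM = 11 h 46 min
Total worked: 58 h 29 min = 3509 min.
Regular 40 h 0 min = 2400 min at €45.50/h; overtime 18 h 29 min = 1109 min at €91.00/h.
Pay = (2400 × €45.50 + 1109 × €91.00) ÷ 60 = €3501.98.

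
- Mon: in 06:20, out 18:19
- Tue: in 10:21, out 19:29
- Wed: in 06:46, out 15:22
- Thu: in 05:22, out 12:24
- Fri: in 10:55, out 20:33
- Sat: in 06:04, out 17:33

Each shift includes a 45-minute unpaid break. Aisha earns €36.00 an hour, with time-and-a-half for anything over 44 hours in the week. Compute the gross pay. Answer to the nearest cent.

Mon: 06:20–18:19 = 11 h 59 min; less 45 min break → 11 h 14 min
Tue: 10:21–19:29 = 9 h 8 min; less 45 min break → 8 h 23 min
Wed: 06:46–15:22 = 8 h 36 min; less 45 min break → 7 h 51 min
Thu: 05:22–12:24 = 7 h 2 min; less 45 min break → 6 h 17 min
Fri: 10:55–20:33 = 9 h 38 min; less 45 min break → 8 h 53 min
Sat: 06:04–17:33 = 11 h 29 min; less 45 min break → 10 h 44 min
Total worked: 53 h 22 min = 3202 min.
Regular 44 h 0 min = 2640 min at €36.00/h; overtime 9 h 22 min = 562 min at €54.00/h.
Pay = (2640 × €36.00 + 562 × €54.00) ÷ 60 = €2089.80.

€2089.80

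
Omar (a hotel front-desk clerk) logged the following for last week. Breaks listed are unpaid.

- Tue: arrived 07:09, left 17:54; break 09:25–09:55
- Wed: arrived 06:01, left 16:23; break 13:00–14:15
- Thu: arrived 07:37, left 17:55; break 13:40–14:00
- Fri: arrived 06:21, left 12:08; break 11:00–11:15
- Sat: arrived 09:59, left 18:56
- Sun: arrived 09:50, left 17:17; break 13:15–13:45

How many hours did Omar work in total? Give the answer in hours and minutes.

50 h 46 min

Tue: 07:09–17:54 = 10 h 45 min; less 30 min break → 10 h 15 min
Wed: 06:01–16:23 = 10 h 22 min; less 75 min break → 9 h 7 min
Thu: 07:37–17:55 = 10 h 18 min; less 20 min break → 9 h 58 min
Fri: 06:21–12:08 = 5 h 47 min; less 15 min break → 5 h 32 min
Sat: 09:59–18:56 = 8 h 57 min
Sun: 09:50–17:17 = 7 h 27 min; less 30 min break → 6 h 57 min
Total: 10 h 15 min + 9 h 7 min + 9 h 58 min + 5 h 32 min + 8 h 57 min + 6 h 57 min = 50 h 46 min.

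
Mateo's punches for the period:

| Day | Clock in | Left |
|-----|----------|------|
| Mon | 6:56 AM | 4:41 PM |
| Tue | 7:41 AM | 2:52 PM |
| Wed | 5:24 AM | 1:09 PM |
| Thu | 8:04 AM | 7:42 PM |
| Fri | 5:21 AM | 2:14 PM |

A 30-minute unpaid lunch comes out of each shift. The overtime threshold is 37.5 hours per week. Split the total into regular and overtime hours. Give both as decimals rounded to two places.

Regular 37.50 hours, overtime 5.20 hours

Mon: 6:56 AM–4:41 PM = 9 h 45 min; less 30 min break → 9 h 15 min
Tue: 7:41 AM–2:52 PM = 7 h 11 min; less 30 min break → 6 h 41 min
Wed: 5:24 AM–1:09 PM = 7 h 45 min; less 30 min break → 7 h 15 min
Thu: 8:04 AM–7:42 PM = 11 h 38 min; less 30 min break → 11 h 8 min
Fri: 5:21 AM–2:14 PM = 8 h 53 min; less 30 min break → 8 h 23 min
Total worked: 42 h 42 min = 42.70 h.
Threshold 37.5 h → overtime 5 h 12 min, regular 37 h 30 min.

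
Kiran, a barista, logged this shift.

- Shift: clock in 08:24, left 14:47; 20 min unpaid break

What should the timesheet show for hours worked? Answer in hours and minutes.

6 h 3 min

Shift: 08:24–14:47 = 6 h 23 min; less 20 min break → 6 h 3 min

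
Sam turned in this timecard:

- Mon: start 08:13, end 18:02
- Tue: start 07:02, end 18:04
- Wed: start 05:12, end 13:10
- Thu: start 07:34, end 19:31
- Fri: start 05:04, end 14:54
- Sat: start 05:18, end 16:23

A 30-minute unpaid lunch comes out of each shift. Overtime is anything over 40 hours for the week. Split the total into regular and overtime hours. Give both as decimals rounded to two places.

Regular 40.00 hours, overtime 18.68 hours

Mon: 08:13–18:02 = 9 h 49 min; less 30 min break → 9 h 19 min
Tue: 07:02–18:04 = 11 h 2 min; less 30 min break → 10 h 32 min
Wed: 05:12–13:10 = 7 h 58 min; less 30 min break → 7 h 28 min
Thu: 07:34–19:31 = 11 h 57 min; less 30 min break → 11 h 27 min
Fri: 05:04–14:54 = 9 h 50 min; less 30 min break → 9 h 20 min
Sat: 05:18–16:23 = 11 h 5 min; less 30 min break → 10 h 35 min
Total worked: 58 h 41 min = 58.68 h.
Threshold 40 h → overtime 18 h 41 min, regular 40 h 0 min.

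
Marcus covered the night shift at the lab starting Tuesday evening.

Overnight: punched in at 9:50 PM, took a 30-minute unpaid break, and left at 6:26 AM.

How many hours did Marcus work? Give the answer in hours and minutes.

8 h 6 min

Overnight: 9:50 PM → midnight = 2 h 10 min; midnight → 6:26 AM = 6 h 26 min; span 8 h 36 min; less 30 min break → 8 h 6 min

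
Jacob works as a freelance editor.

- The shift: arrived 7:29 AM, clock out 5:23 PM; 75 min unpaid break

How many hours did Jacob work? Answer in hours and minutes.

8 h 39 min

The shift: 7:29 AM–5:23 PM = 9 h 54 min; less 75 min break → 8 h 39 min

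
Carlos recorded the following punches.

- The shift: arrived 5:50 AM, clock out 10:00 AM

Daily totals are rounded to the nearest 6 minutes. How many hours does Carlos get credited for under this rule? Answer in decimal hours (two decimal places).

The shift: 5:50 AM–10:00 AM = 4 h 10 min → rounds to 4 h 12 min

4.20 hours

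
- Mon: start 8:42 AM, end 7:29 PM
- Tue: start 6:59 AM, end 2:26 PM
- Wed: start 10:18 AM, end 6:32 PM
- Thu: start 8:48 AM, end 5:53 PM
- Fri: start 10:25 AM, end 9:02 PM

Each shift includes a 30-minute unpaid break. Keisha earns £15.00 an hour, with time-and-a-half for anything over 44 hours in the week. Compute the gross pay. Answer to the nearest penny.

Mon: 8:42 AM–7:29 PM = 10 h 47 min; less 30 min break → 10 h 17 min
Tue: 6:59 AM–2:26 PM = 7 h 27 min; less 30 min break → 6 h 57 min
Wed: 10:18 AM–6:32 PM = 8 h 14 min; less 30 min break → 7 h 44 min
Thu: 8:48 AM–5:53 PM = 9 h 5 min; less 30 min break → 8 h 35 min
Fri: 10:25 AM–9:02 PM = 10 h 37 min; less 30 min break → 10 h 7 min
Total worked: 43 h 40 min = 2620 min.
Regular 43 h 40 min = 2620 min at £15.00/h; overtime 0 h 0 min = 0 min at £22.50/h.
Pay = (2620 × £15.00 + 0 × £22.50) ÷ 60 = £655.00.

£655.00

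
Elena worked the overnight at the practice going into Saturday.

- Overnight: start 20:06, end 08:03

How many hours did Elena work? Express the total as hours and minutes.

Overnight: 20:06 → midnight = 3 h 54 min; midnight → 08:03 = 8 h 3 min; span 11 h 57 min

11 h 57 min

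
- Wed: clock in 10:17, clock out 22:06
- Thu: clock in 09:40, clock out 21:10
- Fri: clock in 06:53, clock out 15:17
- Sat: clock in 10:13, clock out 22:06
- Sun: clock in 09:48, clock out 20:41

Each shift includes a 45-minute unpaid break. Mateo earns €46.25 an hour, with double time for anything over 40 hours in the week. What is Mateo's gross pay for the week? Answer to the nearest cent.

€2842.83

Wed: 10:17–22:06 = 11 h 49 min; less 45 min break → 11 h 4 min
Thu: 09:40–21:10 = 11 h 30 min; less 45 min break → 10 h 45 min
Fri: 06:53–15:17 = 8 h 24 min; less 45 min break → 7 h 39 min
Sat: 10:13–22:06 = 11 h 53 min; less 45 min break → 11 h 8 min
Sun: 09:48–20:41 = 10 h 53 min; less 45 min break → 10 h 8 min
Total worked: 50 h 44 min = 3044 min.
Regular 40 h 0 min = 2400 min at €46.25/h; overtime 10 h 44 min = 644 min at €92.50/h.
Pay = (2400 × €46.25 + 644 × €92.50) ÷ 60 = €2842.83.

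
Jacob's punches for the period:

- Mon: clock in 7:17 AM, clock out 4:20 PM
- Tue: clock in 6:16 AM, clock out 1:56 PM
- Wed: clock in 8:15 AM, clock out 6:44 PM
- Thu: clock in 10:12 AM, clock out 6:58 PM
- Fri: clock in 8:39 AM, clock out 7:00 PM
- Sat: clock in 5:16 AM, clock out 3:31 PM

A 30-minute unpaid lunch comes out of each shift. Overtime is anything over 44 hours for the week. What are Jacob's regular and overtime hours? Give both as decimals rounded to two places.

Mon: 7:17 AM–4:20 PM = 9 h 3 min; less 30 min break → 8 h 33 min
Tue: 6:16 AM–1:56 PM = 7 h 40 min; less 30 min break → 7 h 10 min
Wed: 8:15 AM–6:44 PM = 10 h 29 min; less 30 min break → 9 h 59 min
Thu: 10:12 AM–6:58 PM = 8 h 46 min; less 30 min break → 8 h 16 min
Fri: 8:39 AM–7:00 PM = 10 h 21 min; less 30 min break → 9 h 51 min
Sat: 5:16 AM–3:31 PM = 10 h 15 min; less 30 min break → 9 h 45 min
Total worked: 53 h 34 min = 53.57 h.
Threshold 44 h → overtime 9 h 34 min, regular 44 h 0 min.

Regular 44.00 hours, overtime 9.57 hours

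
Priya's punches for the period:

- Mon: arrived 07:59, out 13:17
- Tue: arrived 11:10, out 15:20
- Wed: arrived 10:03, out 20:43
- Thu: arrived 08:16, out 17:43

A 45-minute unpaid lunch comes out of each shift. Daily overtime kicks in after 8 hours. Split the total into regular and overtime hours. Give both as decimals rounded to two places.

Mon: 07:59–13:17 = 5 h 18 min; less 45 min break → 4 h 33 min
Tue: 11:10–15:20 = 4 h 10 min; less 45 min break → 3 h 25 min
Wed: 10:03–20:43 = 10 h 40 min; less 45 min break → 9 h 55 min
Thu: 08:16–17:43 = 9 h 27 min; less 45 min break → 8 h 42 min
Mon reg 4 h 33 min / OT 0 h 0 min; Tue reg 3 h 25 min / OT 0 h 0 min; Wed reg 8 h 0 min / OT 1 h 55 min; Thu reg 8 h 0 min / OT 0 h 42 min.
Totals: regular 23 h 58 min, overtime 2 h 37 min.

Regular 23.97 hours, overtime 2.62 hours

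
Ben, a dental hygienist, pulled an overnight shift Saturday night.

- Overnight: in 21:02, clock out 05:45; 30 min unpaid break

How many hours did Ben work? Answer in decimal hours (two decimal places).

8.22 hours

Overnight: 21:02 → midnight = 2 h 58 min; midnight → 05:45 = 5 h 45 min; span 8 h 43 min; less 30 min break → 8 h 13 min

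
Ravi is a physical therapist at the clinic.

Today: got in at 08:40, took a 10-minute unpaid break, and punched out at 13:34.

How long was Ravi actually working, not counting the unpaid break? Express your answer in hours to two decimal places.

Today: 08:40–13:34 = 4 h 54 min; less 10 min break → 4 h 44 min

4.73 hours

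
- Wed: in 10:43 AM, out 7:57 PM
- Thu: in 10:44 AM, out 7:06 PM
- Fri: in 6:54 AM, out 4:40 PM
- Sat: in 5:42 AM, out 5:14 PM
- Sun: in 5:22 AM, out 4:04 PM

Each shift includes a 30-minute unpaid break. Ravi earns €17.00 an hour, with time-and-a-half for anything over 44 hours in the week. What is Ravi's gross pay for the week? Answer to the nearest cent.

Wed: 10:43 AM–7:57 PM = 9 h 14 min; less 30 min break → 8 h 44 min
Thu: 10:44 AM–7:06 PM = 8 h 22 min; less 30 min break → 7 h 52 min
Fri: 6:54 AM–4:40 PM = 9 h 46 min; less 30 min break → 9 h 16 min
Sat: 5:42 AM–5:14 PM = 11 h 32 min; less 30 min break → 11 h 2 min
Sun: 5:22 AM–4:04 PM = 10 h 42 min; less 30 min break → 10 h 12 min
Total worked: 47 h 6 min = 2826 min.
Regular 44 h 0 min = 2640 min at €17.00/h; overtime 3 h 6 min = 186 min at €25.50/h.
Pay = (2640 × €17.00 + 186 × €25.50) ÷ 60 = €827.05.

€827.05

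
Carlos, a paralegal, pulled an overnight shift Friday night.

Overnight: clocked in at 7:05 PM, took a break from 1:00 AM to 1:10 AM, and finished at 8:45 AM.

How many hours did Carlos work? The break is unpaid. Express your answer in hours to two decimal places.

13.50 hours

Overnight: 7:05 PM → midnight = 4 h 55 min; midnight → 8:45 AM = 8 h 45 min; span 13 h 40 min; less 10 min break → 13 h 30 min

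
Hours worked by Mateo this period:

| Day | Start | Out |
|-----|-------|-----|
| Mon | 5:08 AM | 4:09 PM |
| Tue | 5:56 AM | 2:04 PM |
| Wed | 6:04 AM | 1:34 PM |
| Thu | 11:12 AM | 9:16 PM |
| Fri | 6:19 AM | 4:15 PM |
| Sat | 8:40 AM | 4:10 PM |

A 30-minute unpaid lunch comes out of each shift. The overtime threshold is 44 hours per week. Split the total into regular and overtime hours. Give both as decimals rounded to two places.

Mon: 5:08 AM–4:09 PM = 11 h 1 min; less 30 min break → 10 h 31 min
Tue: 5:56 AM–2:04 PM = 8 h 8 min; less 30 min break → 7 h 38 min
Wed: 6:04 AM–1:34 PM = 7 h 30 min; less 30 min break → 7 h 0 min
Thu: 11:12 AM–9:16 PM = 10 h 4 min; less 30 min break → 9 h 34 min
Fri: 6:19 AM–4:15 PM = 9 h 56 min; less 30 min break → 9 h 26 min
Sat: 8:40 AM–4:10 PM = 7 h 30 min; less 30 min break → 7 h 0 min
Total worked: 51 h 9 min = 51.15 h.
Threshold 44 h → overtime 7 h 9 min, regular 44 h 0 min.

Regular 44.00 hours, overtime 7.15 hours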